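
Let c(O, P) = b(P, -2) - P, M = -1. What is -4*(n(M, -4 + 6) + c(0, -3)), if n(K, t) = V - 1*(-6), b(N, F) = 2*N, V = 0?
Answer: -12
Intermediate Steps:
n(K, t) = 6 (n(K, t) = 0 - 1*(-6) = 0 + 6 = 6)
c(O, P) = P (c(O, P) = 2*P - P = P)
-4*(n(M, -4 + 6) + c(0, -3)) = -4*(6 - 3) = -4*3 = -12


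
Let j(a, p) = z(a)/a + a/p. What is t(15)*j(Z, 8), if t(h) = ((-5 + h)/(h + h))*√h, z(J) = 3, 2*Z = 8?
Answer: 5*√15/12 ≈ 1.6137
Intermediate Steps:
Z = 4 (Z = (½)*8 = 4)
j(a, p) = 3/a + a/p
t(h) = (-5 + h)/(2*√h) (t(h) = ((-5 + h)/((2*h)))*√h = ((-5 + h)*(1/(2*h)))*√h = ((-5 + h)/(2*h))*√h = (-5 + h)/(2*√h))
t(15)*j(Z, 8) = ((-5 + 15)/(2*√15))*(3/4 + 4/8) = ((½)*(√15/15)*10)*(3*(¼) + 4*(⅛)) = (√15/3)*(¾ + ½) = (√15/3)*(5/4) = 5*√15/12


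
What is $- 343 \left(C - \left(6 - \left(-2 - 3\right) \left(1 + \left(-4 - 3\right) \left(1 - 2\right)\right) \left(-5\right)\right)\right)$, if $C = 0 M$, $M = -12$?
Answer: $-66542$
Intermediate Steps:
$C = 0$ ($C = 0 \left(-12\right) = 0$)
$- 343 \left(C - \left(6 - \left(-2 - 3\right) \left(1 + \left(-4 - 3\right) \left(1 - 2\right)\right) \left(-5\right)\right)\right) = - 343 \left(0 - \left(6 - \left(-2 - 3\right) \left(1 + \left(-4 - 3\right) \left(1 - 2\right)\right) \left(-5\right)\right)\right) = - 343 \left(0 - \left(6 - - 5 \left(1 - -7\right) \left(-5\right)\right)\right) = - 343 \left(0 - \left(6 - - 5 \left(1 + 7\right) \left(-5\right)\right)\right) = - 343 \left(0 - \left(6 - \left(-5\right) 8 \left(-5\right)\right)\right) = - 343 \left(0 - -194\right) = - 343 \left(0 + \left(-6 + 200\right)\right) = - 343 \left(0 + 194\right) = \left(-343\right) 194 = -66542$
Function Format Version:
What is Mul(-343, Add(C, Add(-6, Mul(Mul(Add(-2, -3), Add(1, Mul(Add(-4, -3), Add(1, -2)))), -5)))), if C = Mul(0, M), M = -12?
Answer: -66542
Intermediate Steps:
C = 0 (C = Mul(0, -12) = 0)
Mul(-343, Add(C, Add(-6, Mul(Mul(Add(-2, -3), Add(1, Mul(Add(-4, -3), Add(1, -2)))), -5)))) = Mul(-343, Add(0, Add(-6, Mul(Mul(Add(-2, -3), Add(1, Mul(Add(-4, -3), Add(1, -2)))), -5)))) = Mul(-343, Add(0, Add(-6, Mul(Mul(-5, Add(1, Mul(-7, -1))), -5)))) = Mul(-343, Add(0, Add(-6, Mul(Mul(-5, Add(1, 7)), -5)))) = Mul(-343, Add(0, Add(-6, Mul(Mul(-5, 8), -5)))) = Mul(-343, Add(0, Add(-6, Mul(-40, -5)))) = Mul(-343, Add(0, Add(-6, 200))) = Mul(-343, Add(0, 194)) = Mul(-343, 194) = -66542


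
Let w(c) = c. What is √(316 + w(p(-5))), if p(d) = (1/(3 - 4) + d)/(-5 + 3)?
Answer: √319 ≈ 17.861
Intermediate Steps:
p(d) = ½ - d/2 (p(d) = (1/(-1) + d)/(-2) = (-1 + d)*(-½) = ½ - d/2)
√(316 + w(p(-5))) = √(316 + (½ - ½*(-5))) = √(316 + (½ + 5/2)) = √(316 + 3) = √319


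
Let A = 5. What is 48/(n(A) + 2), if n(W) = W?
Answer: 48/7 ≈ 6.8571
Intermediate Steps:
48/(n(A) + 2) = 48/(5 + 2) = 48/7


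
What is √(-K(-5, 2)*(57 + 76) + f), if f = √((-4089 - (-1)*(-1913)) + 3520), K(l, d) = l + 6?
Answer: √(-133 + I*√2482) ≈ 2.1242 + 11.727*I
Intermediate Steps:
K(l, d) = 6 + l
f = I*√2482 (f = √((-4089 - 1*1913) + 3520) = √((-4089 - 1913) + 3520) = √(-6002 + 3520) = √(-2482) = I*√2482 ≈ 49.82*I)
√(-K(-5, 2)*(57 + 76) + f) = √(-(6 - 5)*(57 + 76) + I*√2482) = √(-133 + I*√2482)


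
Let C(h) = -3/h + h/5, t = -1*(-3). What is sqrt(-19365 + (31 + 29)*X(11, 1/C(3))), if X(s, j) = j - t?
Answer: I*sqrt(19695) ≈ 140.34*I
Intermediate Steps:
t = 3
C(h) = -3/h + h/5 (C(h) = -3/h + h*(1/5) = -3/h + h/5)
X(s, j) = -3 + j (X(s, j) = j - 1*3 = j - 3 = -3 + j)
sqrt(-19365 + (31 + 29)*X(11, 1/C(3))) = sqrt(-19365 + (31 + 29)*(-3 + 1/(-3/3 + (1/5)*3))) = sqrt(-19365 + 60*(-3 + 1/(-3*1/3 + 3/5))) = sqrt(-19365 + 60*(-3 + 1/(-1 + 3/5))) = sqrt(-19365 + 60*(-3 + 1/(-2/5))) = sqrt(-19365 + 60*(-3 - 5/2)) = sqrt(-19365 + 60*(-11/2)) = sqrt(-19365 - 330) = sqrt(-19695) = I*sqrt(19695)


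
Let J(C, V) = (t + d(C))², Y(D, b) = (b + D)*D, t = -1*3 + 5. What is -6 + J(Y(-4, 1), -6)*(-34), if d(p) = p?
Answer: -6670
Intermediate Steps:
t = 2 (t = -3 + 5 = 2)
Y(D, b) = D*(D + b) (Y(D, b) = (D + b)*D = D*(D + b))
J(C, V) = (2 + C)²
-6 + J(Y(-4, 1), -6)*(-34) = -6 + (2 - 4*(-4 + 1))²*(-34) = -6 + (2 - 4*(-3))²*(-34) = -6 + (2 + 12)²*(-34) = -6 + 14²*(-34) = -6 + 196*(-34) = -6 - 6664 = -6670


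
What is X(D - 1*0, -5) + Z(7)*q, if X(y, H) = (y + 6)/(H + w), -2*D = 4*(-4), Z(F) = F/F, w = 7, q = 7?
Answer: 14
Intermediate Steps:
Z(F) = 1
D = 8 (D = -2*(-4) = -½*(-16) = 8)
X(y, H) = (6 + y)/(7 + H) (X(y, H) = (y + 6)/(H + 7) = (6 + y)/(7 + H))
X(D - 1*0, -5) + Z(7)*q = (6 + (8 - 1*0))/(7 - 5) + 1*7 = (6 + (8 + 0))/2 + 7 = (6 + 8)/2 + 7 = (½)*14 + 7 = 7 + 7 = 14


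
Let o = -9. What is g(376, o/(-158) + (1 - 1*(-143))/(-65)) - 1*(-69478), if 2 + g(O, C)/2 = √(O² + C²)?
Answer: 69474 + √14911828086289/5135 ≈ 70226.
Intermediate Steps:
g(O, C) = -4 + 2*√(C² + O²) (g(O, C) = -4 + 2*√(O² + C²) = -4 + 2*√(C² + O²))
g(376, o/(-158) + (1 - 1*(-143))/(-65)) - 1*(-69478) = (-4 + 2*√((-9/(-158) + (1 - 1*(-143))/(-65))² + 376²)) - 1*(-69478) = (-4 + 2*√((-9*(-1/158) + (1 + 143)*(-1/65))² + 141376)) + 69478 = (-4 + 2*√((9/158 + 144*(-1/65))² + 141376)) + 69478 = (-4 + 2*√((9/158 - 144/65)² + 141376)) + 69478 = (-4 + 2*√((-22167/10270)² + 141376)) + 69478 = (-4 + 2*√(491375889/105472900 + 141376)) + 69478 = (-4 + 2*√(14911828086289/105472900)) + 69478 = (-4 + 2*(√14911828086289/10270)) + 69478 = (-4 + √14911828086289/5135) + 69478 = 69474 + √14911828086289/5135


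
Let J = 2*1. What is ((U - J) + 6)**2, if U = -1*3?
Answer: 1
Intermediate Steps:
J = 2
U = -3
((U - J) + 6)**2 = ((-3 - 1*2) + 6)**2 = ((-3 - 2) + 6)**2 = (-5 + 6)**2 = 1**2 = 1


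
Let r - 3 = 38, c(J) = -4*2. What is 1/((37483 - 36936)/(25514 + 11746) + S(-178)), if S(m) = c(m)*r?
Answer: -37260/12220733 ≈ -0.0030489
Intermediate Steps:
c(J) = -8
r = 41 (r = 3 + 38 = 41)
S(m) = -328 (S(m) = -8*41 = -328)
1/((37483 - 36936)/(25514 + 11746) + S(-178)) = 1/((37483 - 36936)/(25514 + 11746) - 328) = 1/(547/37260 - 328) = 1/(-12220733/37260) = -37260/12220733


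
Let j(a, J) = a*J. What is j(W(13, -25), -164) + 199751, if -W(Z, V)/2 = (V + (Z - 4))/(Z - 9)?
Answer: 198439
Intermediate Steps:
W(Z, V) = -2*(-4 + V + Z)/(-9 + Z) (W(Z, V) = -2*(V + (Z - 4))/(Z - 9) = -2*(V + (-4 + Z))/(-9 + Z) = -2*(-4 + V + Z)/(-9 + Z))
j(a, J) = J*a
j(W(13, -25), -164) + 199751 = -328*(4 - 1*(-25) - 1*13)/(-9 + 13) + 199751 = -328*(4 + 25 - 13)/4 + 199751 = -328*16/4 + 199751 = -164*8 + 199751 = -1312 + 199751 = 198439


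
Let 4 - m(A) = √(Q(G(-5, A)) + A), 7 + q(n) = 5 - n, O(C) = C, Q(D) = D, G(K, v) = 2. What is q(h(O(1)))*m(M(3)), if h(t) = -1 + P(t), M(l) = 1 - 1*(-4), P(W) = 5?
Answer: -24 + 6*√7 ≈ -8.1255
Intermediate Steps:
M(l) = 5 (M(l) = 1 + 4 = 5)
h(t) = 4 (h(t) = -1 + 5 = 4)
q(n) = -2 - n (q(n) = -7 + (5 - n) = -2 - n)
m(A) = 4 - √(2 + A)
q(h(O(1)))*m(M(3)) = (-2 - 1*4)*(4 - √(2 + 5)) = (-2 - 4)*(4 - √7) = -6*(4 - √7) = -24 + 6*√7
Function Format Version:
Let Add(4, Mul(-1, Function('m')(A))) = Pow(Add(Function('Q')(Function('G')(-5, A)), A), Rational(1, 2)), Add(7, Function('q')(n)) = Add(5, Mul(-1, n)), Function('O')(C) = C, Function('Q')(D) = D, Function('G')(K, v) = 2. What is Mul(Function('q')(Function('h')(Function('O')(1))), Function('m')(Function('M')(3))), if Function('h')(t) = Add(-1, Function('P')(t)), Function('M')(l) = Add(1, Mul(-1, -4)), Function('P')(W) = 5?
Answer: Add(-24, Mul(6, Pow(7, Rational(1, 2)))) ≈ -8.1255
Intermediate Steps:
Function('M')(l) = 5 (Function('M')(l) = Add(1, 4) = 5)
Function('h')(t) = 4 (Function('h')(t) = Add(-1, 5) = 4)
Function('q')(n) = Add(-2, Mul(-1, n)) (Function('q')(n) = Add(-7, Add(5, Mul(-1, n))) = Add(-2, Mul(-1, n)))
Function('m')(A) = Add(4, Mul(-1, Pow(Add(2, A), Rational(1, 2))))
Mul(Function('q')(Function('h')(Function('O')(1))), Function('m')(Function('M')(3))) = Mul(Add(-2, Mul(-1, 4)), Add(4, Mul(-1, Pow(Add(2, 5), Rational(1, 2))))) = Mul(Add(-2, -4), Add(4, Mul(-1, Pow(7, Rational(1, 2))))) = Mul(-6, Add(4, Mul(-1, Pow(7, Rational(1, 2))))) = Add(-24, Mul(6, Pow(7, Rational(1, 2))))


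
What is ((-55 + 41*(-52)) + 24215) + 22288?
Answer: 44316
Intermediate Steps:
((-55 + 41*(-52)) + 24215) + 22288 = ((-55 - 2132) + 24215) + 22288 = (-2187 + 24215) + 22288 = 22028 + 22288 = 44316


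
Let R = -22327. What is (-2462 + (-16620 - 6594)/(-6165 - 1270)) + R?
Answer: -184283001/7435 ≈ -24786.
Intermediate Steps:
(-2462 + (-16620 - 6594)/(-6165 - 1270)) + R = (-2462 + (-16620 - 6594)/(-6165 - 1270)) - 22327 = (-2462 - 23214/(-7435)) - 22327 = (-2462 - 23214*(-1/7435)) - 22327 = (-2462 + 23214/7435) - 22327 = -18281756/7435 - 22327 = -184283001/7435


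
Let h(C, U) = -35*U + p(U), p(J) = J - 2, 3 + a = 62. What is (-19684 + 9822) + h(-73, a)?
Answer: -11870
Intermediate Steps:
a = 59 (a = -3 + 62 = 59)
p(J) = -2 + J
h(C, U) = -2 - 34*U (h(C, U) = -35*U + (-2 + U) = -2 - 34*U)
(-19684 + 9822) + h(-73, a) = (-19684 + 9822) + (-2 - 34*59) = -9862 + (-2 - 2006) = -9862 - 2008 = -11870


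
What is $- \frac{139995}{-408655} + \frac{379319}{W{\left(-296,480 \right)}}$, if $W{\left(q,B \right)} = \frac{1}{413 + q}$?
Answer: $\frac{3627248207112}{81731} \approx 4.438 \cdot 10^{7}$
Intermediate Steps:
$- \frac{139995}{-408655} + \frac{379319}{W{\left(-296,480 \right)}} = - \frac{139995}{-408655} + \frac{379319}{\frac{1}{413 - 296}} = \left(-139995\right) \left(- \frac{1}{408655}\right) + \frac{379319}{\frac{1}{117}} = \frac{27999}{81731} + 379319 \frac{1}{\frac{1}{117}} = \frac{27999}{81731} + 379319 \cdot 117 = \frac{27999}{81731} + 44380323 = \frac{3627248207112}{81731}$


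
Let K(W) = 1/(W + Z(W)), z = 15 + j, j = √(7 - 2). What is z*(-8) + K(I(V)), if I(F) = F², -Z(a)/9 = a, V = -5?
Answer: -24001/200 - 8*√5 ≈ -137.89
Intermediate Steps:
j = √5 ≈ 2.2361
Z(a) = -9*a
z = 15 + √5 ≈ 17.236
K(W) = -1/(8*W) (K(W) = 1/(W - 9*W) = 1/(-8*W) = -1/(8*W))
z*(-8) + K(I(V)) = (15 + √5)*(-8) - 1/(8*((-5)²)) = (-120 - 8*√5) - ⅛/25 = (-120 - 8*√5) - ⅛*1/25 = (-120 - 8*√5) - 1/200 = -24001/200 - 8*√5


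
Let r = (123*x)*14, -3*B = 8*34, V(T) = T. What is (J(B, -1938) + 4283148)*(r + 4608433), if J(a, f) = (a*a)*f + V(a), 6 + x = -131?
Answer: -50931818405116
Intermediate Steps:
B = -272/3 (B = -8*34/3 = -⅓*272 = -272/3 ≈ -90.667)
x = -137 (x = -6 - 131 = -137)
J(a, f) = a + f*a² (J(a, f) = (a*a)*f + a = a²*f + a = f*a² + a = a + f*a²)
r = -235914 (r = (123*(-137))*14 = -16851*14 = -235914)
(J(B, -1938) + 4283148)*(r + 4608433) = (-272*(1 - 272/3*(-1938))/3 + 4283148)*(-235914 + 4608433) = (-272*(1 + 175712)/3 + 4283148)*4372519 = (-272/3*175713 + 4283148)*4372519 = (-15931312 + 4283148)*4372519 = -11648164*4372519 = -50931818405116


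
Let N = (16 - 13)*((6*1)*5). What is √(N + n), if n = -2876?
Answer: I*√2786 ≈ 52.783*I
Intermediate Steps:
N = 90 (N = 3*(6*5) = 3*30 = 90)
√(N + n) = √(90 - 2876) = √(-2786) = I*√2786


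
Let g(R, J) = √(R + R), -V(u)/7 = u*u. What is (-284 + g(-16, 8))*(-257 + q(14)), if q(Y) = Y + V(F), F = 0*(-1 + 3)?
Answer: 69012 - 972*I*√2 ≈ 69012.0 - 1374.6*I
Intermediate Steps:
F = 0 (F = 0*2 = 0)
V(u) = -7*u² (V(u) = -7*u*u = -7*u²)
g(R, J) = √2*√R (g(R, J) = √(2*R) = √2*√R)
q(Y) = Y (q(Y) = Y - 7*0² = Y - 7*0 = Y + 0 = Y)
(-284 + g(-16, 8))*(-257 + q(14)) = (-284 + √2*√(-16))*(-257 + 14) = (-284 + √2*(4*I))*(-243) = (-284 + 4*I*√2)*(-243) = 69012 - 972*I*√2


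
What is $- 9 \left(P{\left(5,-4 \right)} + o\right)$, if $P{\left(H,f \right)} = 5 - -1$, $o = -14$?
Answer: $72$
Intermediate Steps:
$P{\left(H,f \right)} = 6$ ($P{\left(H,f \right)} = 5 + 1 = 6$)
$- 9 \left(P{\left(5,-4 \right)} + o\right) = - 9 \left(6 - 14\right) = \left(-9\right) \left(-8\right) = 72$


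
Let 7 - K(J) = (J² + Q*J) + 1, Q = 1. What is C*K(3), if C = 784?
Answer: -4704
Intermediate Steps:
K(J) = 6 - J - J² (K(J) = 7 - ((J² + 1*J) + 1) = 7 - ((J² + J) + 1) = 7 - ((J + J²) + 1) = 7 - (1 + J + J²) = 7 + (-1 - J - J²) = 6 - J - J²)
C*K(3) = 784*(6 - 1*3 - 1*3²) = 784*(6 - 3 - 1*9) = 784*(6 - 3 - 9) = 784*(-6) = -4704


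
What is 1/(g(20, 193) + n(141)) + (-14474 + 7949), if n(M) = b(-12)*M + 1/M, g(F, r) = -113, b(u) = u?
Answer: -1660638741/254504 ≈ -6525.0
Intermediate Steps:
n(M) = 1/M - 12*M (n(M) = -12*M + 1/M = 1/M - 12*M)
1/(g(20, 193) + n(141)) + (-14474 + 7949) = 1/(-113 + (1/141 - 12*141)) + (-14474 + 7949) = 1/(-113 + (1/141 - 1692)) - 6525 = 1/(-113 - 238571/141) - 6525 = 1/(-254504/141) - 6525 = -141/254504 - 6525 = -1660638741/254504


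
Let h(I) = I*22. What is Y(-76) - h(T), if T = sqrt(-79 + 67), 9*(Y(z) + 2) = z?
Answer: -94/9 - 44*I*sqrt(3) ≈ -10.444 - 76.21*I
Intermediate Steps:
Y(z) = -2 + z/9
T = 2*I*sqrt(3) (T = sqrt(-12) = 2*I*sqrt(3) ≈ 3.4641*I)
h(I) = 22*I
Y(-76) - h(T) = (-2 + (1/9)*(-76)) - 22*2*I*sqrt(3) = (-2 - 76/9) - 44*I*sqrt(3) = -94/9 - 44*I*sqrt(3)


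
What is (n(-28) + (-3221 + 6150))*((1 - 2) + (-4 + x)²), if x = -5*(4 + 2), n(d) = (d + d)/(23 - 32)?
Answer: 10170545/3 ≈ 3.3902e+6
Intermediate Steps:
n(d) = -2*d/9 (n(d) = (2*d)/(-9) = (2*d)*(-⅑) = -2*d/9)
x = -30 (x = -5*6 = -30)
(n(-28) + (-3221 + 6150))*((1 - 2) + (-4 + x)²) = (-2/9*(-28) + (-3221 + 6150))*((1 - 2) + (-4 - 30)²) = (56/9 + 2929)*(-1 + (-34)²) = 26417*(-1 + 1156)/9 = (26417/9)*1155 = 10170545/3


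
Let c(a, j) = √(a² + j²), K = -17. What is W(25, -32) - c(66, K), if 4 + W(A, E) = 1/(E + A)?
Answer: -29/7 - √4645 ≈ -72.297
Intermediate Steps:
W(A, E) = -4 + 1/(A + E) (W(A, E) = -4 + 1/(E + A) = -4 + 1/(A + E))
W(25, -32) - c(66, K) = (1 - 4*25 - 4*(-32))/(25 - 32) - √(66² + (-17)²) = (1 - 100 + 128)/(-7) - √(4356 + 289) = -⅐*29 - √4645 = -29/7 - √4645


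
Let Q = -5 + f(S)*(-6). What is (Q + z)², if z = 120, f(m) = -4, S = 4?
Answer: 19321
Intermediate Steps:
Q = 19 (Q = -5 - 4*(-6) = -5 + 24 = 19)
(Q + z)² = (19 + 120)² = 139² = 19321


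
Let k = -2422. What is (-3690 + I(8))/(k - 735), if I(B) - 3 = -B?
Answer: 3695/3157 ≈ 1.1704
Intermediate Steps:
I(B) = 3 - B
(-3690 + I(8))/(k - 735) = (-3690 + (3 - 1*8))/(-2422 - 735) = (-3690 + (3 - 8))/(-3157) = (-3690 - 5)*(-1/3157) = -3695*(-1/3157) = 3695/3157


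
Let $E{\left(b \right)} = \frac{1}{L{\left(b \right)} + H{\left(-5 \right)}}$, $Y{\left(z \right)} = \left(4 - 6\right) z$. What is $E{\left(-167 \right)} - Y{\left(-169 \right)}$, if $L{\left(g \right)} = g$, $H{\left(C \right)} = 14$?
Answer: $- \frac{51715}{153} \approx -338.01$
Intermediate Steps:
$Y{\left(z \right)} = - 2 z$
$E{\left(b \right)} = \frac{1}{14 + b}$ ($E{\left(b \right)} = \frac{1}{b + 14} = \frac{1}{14 + b}$)
$E{\left(-167 \right)} - Y{\left(-169 \right)} = \frac{1}{14 - 167} - \left(-2\right) \left(-169\right) = \frac{1}{-153} - 338 = - \frac{1}{153} - 338 = - \frac{51715}{153}$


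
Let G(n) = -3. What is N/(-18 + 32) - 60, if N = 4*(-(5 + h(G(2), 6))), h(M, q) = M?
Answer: -424/7 ≈ -60.571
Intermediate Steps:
N = -8 (N = 4*(-(5 - 3)) = 4*(-1*2) = 4*(-2) = -8)
N/(-18 + 32) - 60 = -8/(-18 + 32) - 60 = -8/14 - 60 = (1/14)*(-8) - 60 = -4/7 - 60 = -424/7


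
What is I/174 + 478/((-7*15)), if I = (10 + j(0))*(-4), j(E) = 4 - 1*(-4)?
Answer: -15122/3045 ≈ -4.9662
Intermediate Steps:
j(E) = 8 (j(E) = 4 + 4 = 8)
I = -72 (I = (10 + 8)*(-4) = 18*(-4) = -72)
I/174 + 478/((-7*15)) = -72/174 + 478/((-7*15)) = -72*1/174 + 478/(-105) = -12/29 + 478*(-1/105) = -12/29 - 478/105 = -15122/3045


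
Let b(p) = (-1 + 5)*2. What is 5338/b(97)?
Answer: 2669/4 ≈ 667.25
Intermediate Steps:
b(p) = 8 (b(p) = 4*2 = 8)
5338/b(97) = 5338/8 = 5338*(⅛) = 2669/4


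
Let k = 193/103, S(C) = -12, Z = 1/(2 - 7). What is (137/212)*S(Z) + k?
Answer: -32104/5459 ≈ -5.8809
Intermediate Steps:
Z = -⅕ (Z = 1/(-5) = -⅕ ≈ -0.20000)
k = 193/103 (k = 193*(1/103) = 193/103 ≈ 1.8738)
(137/212)*S(Z) + k = (137/212)*(-12) + 193/103 = -411/53 + 193/103 = -32104/5459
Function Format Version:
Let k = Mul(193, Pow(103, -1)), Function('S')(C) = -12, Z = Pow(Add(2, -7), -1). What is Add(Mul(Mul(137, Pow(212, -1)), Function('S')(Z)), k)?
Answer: Rational(-32104, 5459) ≈ -5.8809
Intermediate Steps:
Z = Rational(-1, 5) (Z = Pow(-5, -1) = Rational(-1, 5) ≈ -0.20000)
k = Rational(193, 103) (k = Mul(193, Rational(1, 103)) = Rational(193, 103) ≈ 1.8738)
Add(Mul(Mul(137, Pow(212, -1)), Function('S')(Z)), k) = Add(Mul(Mul(137, Pow(212, -1)), -12), Rational(193, 103)) = Add(Mul(Mul(137, Rational(1, 212)), -12), Rational(193, 103)) = Add(Mul(Rational(137, 212), -12), Rational(193, 103)) = Add(Rational(-411, 53), Rational(193, 103)) = Rational(-32104, 5459)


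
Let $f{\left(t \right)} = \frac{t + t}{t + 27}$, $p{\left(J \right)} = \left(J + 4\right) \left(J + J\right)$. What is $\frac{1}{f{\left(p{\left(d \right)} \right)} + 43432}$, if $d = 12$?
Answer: $\frac{137}{5950440} \approx 2.3024 \cdot 10^{-5}$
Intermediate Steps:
$p{\left(J \right)} = 2 J \left(4 + J\right)$ ($p{\left(J \right)} = \left(4 + J\right) 2 J = 2 J \left(4 + J\right)$)
$f{\left(t \right)} = \frac{2 t}{27 + t}$
$\frac{1}{f{\left(p{\left(d \right)} \right)} + 43432} = \frac{1}{\frac{2 \cdot 2 \cdot 12 \left(4 + 12\right)}{27 + 2 \cdot 12 \left(4 + 12\right)} + 43432} = \frac{1}{\frac{2 \cdot 2 \cdot 12 \cdot 16}{27 + 2 \cdot 12 \cdot 16} + 43432} = \frac{1}{2 \cdot 384 \frac{1}{27 + 384} + 43432} = \frac{1}{2 \cdot 384 \cdot \frac{1}{411} + 43432} = \frac{1}{\frac{256}{137} + 43432} = \frac{1}{\frac{5950440}{137}} = \frac{137}{5950440}$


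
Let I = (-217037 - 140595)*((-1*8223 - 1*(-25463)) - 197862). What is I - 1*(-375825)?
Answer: 64596582929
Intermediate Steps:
I = 64596207104 (I = -357632*((-8223 + 25463) - 197862) = -357632*(17240 - 197862) = -357632*(-180622) = 64596207104)
I - 1*(-375825) = 64596207104 - 1*(-375825) = 64596207104 + 375825 = 64596582929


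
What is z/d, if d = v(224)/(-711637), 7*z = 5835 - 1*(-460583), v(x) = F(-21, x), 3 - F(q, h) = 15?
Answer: 165960153133/42 ≈ 3.9514e+9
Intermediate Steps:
F(q, h) = -12 (F(q, h) = 3 - 1*15 = 3 - 15 = -12)
v(x) = -12
z = 466418/7 (z = (5835 - 1*(-460583))/7 = (5835 + 460583)/7 = (⅐)*466418 = 466418/7 ≈ 66631.)
d = 12/711637 (d = -12/(-711637) = -12*(-1/711637) = 12/711637 ≈ 1.6863e-5)
z/d = 466418/(7*(12/711637)) = (466418/7)*(711637/12) = 165960153133/42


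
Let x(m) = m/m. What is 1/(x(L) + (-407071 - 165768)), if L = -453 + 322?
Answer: -1/572838 ≈ -1.7457e-6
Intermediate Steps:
L = -131
x(m) = 1
1/(x(L) + (-407071 - 165768)) = 1/(1 + (-407071 - 165768)) = 1/(1 - 572839) = 1/(-572838) = -1/572838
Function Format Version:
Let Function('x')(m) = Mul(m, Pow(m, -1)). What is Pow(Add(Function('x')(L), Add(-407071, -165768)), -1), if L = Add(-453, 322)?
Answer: Rational(-1, 572838) ≈ -1.7457e-6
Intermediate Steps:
L = -131
Function('x')(m) = 1
Pow(Add(Function('x')(L), Add(-407071, -165768)), -1) = Pow(Add(1, Add(-407071, -165768)), -1) = Pow(Add(1, -572839), -1) = Pow(-572838, -1) = Rational(-1, 572838)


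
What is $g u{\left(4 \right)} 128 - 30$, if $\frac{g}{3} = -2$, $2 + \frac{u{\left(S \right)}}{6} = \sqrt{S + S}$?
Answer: $9186 - 9216 \sqrt{2} \approx -3847.4$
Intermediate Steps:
$u{\left(S \right)} = -12 + 6 \sqrt{2} \sqrt{S}$ ($u{\left(S \right)} = -12 + 6 \sqrt{S + S} = -12 + 6 \sqrt{2 S} = -12 + 6 \sqrt{2} \sqrt{S}$)
$g = -6$ ($g = 3 \left(-2\right) = -6$)
$g u{\left(4 \right)} 128 - 30 = - 6 \left(-12 + 6 \sqrt{2} \sqrt{4}\right) 128 - 30 = - 6 \left(-12 + 6 \sqrt{2} \cdot 2\right) 128 - 30 = - 6 \left(-12 + 12 \sqrt{2}\right) 128 - 30 = \left(72 - 72 \sqrt{2}\right) 128 - 30 = \left(9216 - 9216 \sqrt{2}\right) - 30 = 9186 - 9216 \sqrt{2}$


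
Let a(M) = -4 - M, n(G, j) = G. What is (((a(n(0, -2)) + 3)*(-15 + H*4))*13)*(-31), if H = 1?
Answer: -4433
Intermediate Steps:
(((a(n(0, -2)) + 3)*(-15 + H*4))*13)*(-31) = ((((-4 - 1*0) + 3)*(-15 + 1*4))*13)*(-31) = ((((-4 + 0) + 3)*(-15 + 4))*13)*(-31) = (((-4 + 3)*(-11))*13)*(-31) = (-1*(-11)*13)*(-31) = (11*13)*(-31) = 143*(-31) = -4433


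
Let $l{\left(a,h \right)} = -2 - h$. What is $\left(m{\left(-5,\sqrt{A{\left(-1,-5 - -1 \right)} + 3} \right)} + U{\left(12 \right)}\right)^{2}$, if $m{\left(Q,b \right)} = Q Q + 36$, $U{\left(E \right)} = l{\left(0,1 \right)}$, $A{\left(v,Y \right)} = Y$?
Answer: $3364$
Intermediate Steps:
$U{\left(E \right)} = -3$ ($U{\left(E \right)} = -2 - 1 = -3$)
$m{\left(Q,b \right)} = 36 + Q^{2}$ ($m{\left(Q,b \right)} = Q^{2} + 36 = 36 + Q^{2}$)
$\left(m{\left(-5,\sqrt{A{\left(-1,-5 - -1 \right)} + 3} \right)} + U{\left(12 \right)}\right)^{2} = \left(\left(36 + \left(-5\right)^{2}\right) - 3\right)^{2} = \left(\left(36 + 25\right) - 3\right)^{2} = \left(61 - 3\right)^{2} = 58^{2} = 3364$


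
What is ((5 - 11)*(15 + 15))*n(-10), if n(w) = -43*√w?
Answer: 7740*I*√10 ≈ 24476.0*I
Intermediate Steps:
((5 - 11)*(15 + 15))*n(-10) = ((5 - 11)*(15 + 15))*(-43*I*√10) = (-6*30)*(-43*I*√10) = -(-7740)*I*√10 = 7740*I*√10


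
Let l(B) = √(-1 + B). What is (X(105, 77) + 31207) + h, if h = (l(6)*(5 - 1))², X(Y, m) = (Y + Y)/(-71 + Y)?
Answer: 531984/17 ≈ 31293.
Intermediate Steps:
X(Y, m) = 2*Y/(-71 + Y) (X(Y, m) = (2*Y)/(-71 + Y) = 2*Y/(-71 + Y))
h = 80 (h = (√(-1 + 6)*(5 - 1))² = (√5*4)² = (4*√5)² = 80)
(X(105, 77) + 31207) + h = (2*105/(-71 + 105) + 31207) + 80 = (2*105/34 + 31207) + 80 = (2*105*(1/34) + 31207) + 80 = (105/17 + 31207) + 80 = 530624/17 + 80 = 531984/17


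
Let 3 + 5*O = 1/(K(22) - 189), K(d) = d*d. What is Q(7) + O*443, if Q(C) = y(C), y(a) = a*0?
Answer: -391612/1475 ≈ -265.50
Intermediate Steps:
y(a) = 0
Q(C) = 0
K(d) = d²
O = -884/1475 (O = -⅗ + 1/(5*(22² - 189)) = -⅗ + 1/(5*(484 - 189)) = -⅗ + (⅕)/295 = -⅗ + (⅕)*(1/295) = -⅗ + 1/1475 = -884/1475 ≈ -0.59932)
Q(7) + O*443 = 0 - 884/1475*443 = 0 - 391612/1475 = -391612/1475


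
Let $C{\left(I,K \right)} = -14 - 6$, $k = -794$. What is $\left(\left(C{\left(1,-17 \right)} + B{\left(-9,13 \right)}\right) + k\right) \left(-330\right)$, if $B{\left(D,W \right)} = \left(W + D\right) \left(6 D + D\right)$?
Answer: $351780$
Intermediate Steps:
$B{\left(D,W \right)} = 7 D \left(D + W\right)$ ($B{\left(D,W \right)} = \left(D + W\right) 7 D = 7 D \left(D + W\right)$)
$C{\left(I,K \right)} = -20$ ($C{\left(I,K \right)} = -14 - 6 = -20$)
$\left(\left(C{\left(1,-17 \right)} + B{\left(-9,13 \right)}\right) + k\right) \left(-330\right) = \left(\left(-20 + 7 \left(-9\right) \left(-9 + 13\right)\right) - 794\right) \left(-330\right) = \left(\left(-20 + 7 \left(-9\right) 4\right) - 794\right) \left(-330\right) = \left(\left(-20 - 252\right) - 794\right) \left(-330\right) = \left(-272 - 794\right) \left(-330\right) = \left(-1066\right) \left(-330\right) = 351780$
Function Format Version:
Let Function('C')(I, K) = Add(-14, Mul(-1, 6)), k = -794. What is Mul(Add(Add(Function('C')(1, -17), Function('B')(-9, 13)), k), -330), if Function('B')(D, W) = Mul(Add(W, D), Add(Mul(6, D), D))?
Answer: 351780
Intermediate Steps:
Function('B')(D, W) = Mul(7, D, Add(D, W)) (Function('B')(D, W) = Mul(Add(D, W), Mul(7, D)) = Mul(7, D, Add(D, W)))
Function('C')(I, K) = -20 (Function('C')(I, K) = Add(-14, -6) = -20)
Mul(Add(Add(Function('C')(1, -17), Function('B')(-9, 13)), k), -330) = Mul(Add(Add(-20, Mul(7, -9, Add(-9, 13))), -794), -330) = Mul(Add(Add(-20, Mul(7, -9, 4)), -794), -330) = Mul(Add(Add(-20, -252), -794), -330) = Mul(Add(-272, -794), -330) = Mul(-1066, -330) = 351780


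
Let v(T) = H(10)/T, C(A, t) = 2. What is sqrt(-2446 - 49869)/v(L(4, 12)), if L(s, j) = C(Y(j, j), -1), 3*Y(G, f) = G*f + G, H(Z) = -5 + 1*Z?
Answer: 2*I*sqrt(52315)/5 ≈ 91.49*I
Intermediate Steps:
H(Z) = -5 + Z
Y(G, f) = G/3 + G*f/3 (Y(G, f) = (G*f + G)/3 = (G + G*f)/3 = G/3 + G*f/3)
L(s, j) = 2
v(T) = 5/T (v(T) = (-5 + 10)/T = 5/T)
sqrt(-2446 - 49869)/v(L(4, 12)) = sqrt(-2446 - 49869)/((5/2)) = sqrt(-52315)/((5*(1/2))) = (I*sqrt(52315))/(5/2) = (I*sqrt(52315))*(2/5) = 2*I*sqrt(52315)/5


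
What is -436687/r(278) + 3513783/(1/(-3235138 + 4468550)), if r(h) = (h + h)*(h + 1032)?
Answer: 3156670080771785873/728360 ≈ 4.3339e+12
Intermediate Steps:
r(h) = 2*h*(1032 + h) (r(h) = (2*h)*(1032 + h) = 2*h*(1032 + h))
-436687/r(278) + 3513783/(1/(-3235138 + 4468550)) = -436687*1/(556*(1032 + 278)) + 3513783/(1/(-3235138 + 4468550)) = -436687/(2*278*1310) + 3513783/(1/1233412) = -436687/728360 + 3513783/(1/1233412) = -436687*1/728360 + 3513783*1233412 = -436687/728360 + 4333942117596 = 3156670080771785873/728360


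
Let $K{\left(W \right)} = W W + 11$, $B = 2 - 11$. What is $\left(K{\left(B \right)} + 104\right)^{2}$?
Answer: $38416$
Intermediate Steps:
$B = -9$ ($B = 2 - 11 = -9$)
$K{\left(W \right)} = 11 + W^{2}$ ($K{\left(W \right)} = W^{2} + 11 = 11 + W^{2}$)
$\left(K{\left(B \right)} + 104\right)^{2} = \left(\left(11 + \left(-9\right)^{2}\right) + 104\right)^{2} = \left(\left(11 + 81\right) + 104\right)^{2} = \left(92 + 104\right)^{2} = 196^{2} = 38416$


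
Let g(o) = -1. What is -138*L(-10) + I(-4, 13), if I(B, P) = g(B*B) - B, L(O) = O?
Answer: 1383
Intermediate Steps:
I(B, P) = -1 - B
-138*L(-10) + I(-4, 13) = -138*(-10) + (-1 - 1*(-4)) = 1380 + (-1 + 4) = 1380 + 3 = 1383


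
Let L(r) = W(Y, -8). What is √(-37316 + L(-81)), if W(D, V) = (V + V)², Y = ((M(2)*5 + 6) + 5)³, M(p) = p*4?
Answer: 2*I*√9265 ≈ 192.51*I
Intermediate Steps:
M(p) = 4*p
Y = 132651 (Y = (((4*2)*5 + 6) + 5)³ = ((8*5 + 6) + 5)³ = ((40 + 6) + 5)³ = (46 + 5)³ = 51³ = 132651)
W(D, V) = 4*V² (W(D, V) = (2*V)² = 4*V²)
L(r) = 256 (L(r) = 4*(-8)² = 4*64 = 256)
√(-37316 + L(-81)) = √(-37316 + 256) = √(-37060) = 2*I*√9265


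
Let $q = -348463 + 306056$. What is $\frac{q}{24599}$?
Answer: $- \frac{42407}{24599} \approx -1.7239$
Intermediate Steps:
$q = -42407$
$\frac{q}{24599} = - \frac{42407}{24599}$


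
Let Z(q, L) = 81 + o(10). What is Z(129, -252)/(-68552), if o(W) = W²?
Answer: -181/68552 ≈ -0.0026403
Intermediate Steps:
Z(q, L) = 181 (Z(q, L) = 81 + 10² = 81 + 100 = 181)
Z(129, -252)/(-68552) = 181/(-68552) = 181*(-1/68552) = -181/68552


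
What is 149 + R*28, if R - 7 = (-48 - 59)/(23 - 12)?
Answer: 799/11 ≈ 72.636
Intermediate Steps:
R = -30/11 (R = 7 + (-48 - 59)/(23 - 12) = 7 - 107/11 = -30/11 ≈ -2.7273)
149 + R*28 = 149 - 30/11*28 = 149 - 840/11 = 799/11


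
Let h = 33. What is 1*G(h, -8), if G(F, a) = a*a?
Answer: 64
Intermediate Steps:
G(F, a) = a**2
1*G(h, -8) = 1*(-8)**2 = 1*64 = 64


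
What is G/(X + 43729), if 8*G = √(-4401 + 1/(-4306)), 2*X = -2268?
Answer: I*√81601744342/1467312560 ≈ 0.00019468*I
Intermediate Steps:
X = -1134 (X = (½)*(-2268) = -1134)
G = I*√81601744342/34448 (G = √(-4401 + 1/(-4306))/8 = √(-4401 - 1/4306)/8 = √(-18950707/4306)/8 = (I*√81601744342/4306)/8 = I*√81601744342/34448 ≈ 8.2925*I)
G/(X + 43729) = (I*√81601744342/34448)/(-1134 + 43729) = (I*√81601744342/34448)/42595 = (I*√81601744342/34448)*(1/42595) = I*√81601744342/1467312560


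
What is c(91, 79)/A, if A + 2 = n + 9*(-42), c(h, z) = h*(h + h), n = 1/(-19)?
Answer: -314678/7221 ≈ -43.578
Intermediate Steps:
n = -1/19 ≈ -0.052632
c(h, z) = 2*h² (c(h, z) = h*(2*h) = 2*h²)
A = -7221/19 (A = -2 + (-1/19 + 9*(-42)) = -2 + (-1/19 - 378) = -2 - 7183/19 = -7221/19 ≈ -380.05)
c(91, 79)/A = (2*91²)/(-7221/19) = (2*8281)*(-19/7221) = 16562*(-19/7221) = -314678/7221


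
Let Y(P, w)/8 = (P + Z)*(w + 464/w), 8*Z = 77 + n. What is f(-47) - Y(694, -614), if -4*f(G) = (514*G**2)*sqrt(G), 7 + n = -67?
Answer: 1048395150/307 - 567713*I*sqrt(47)/2 ≈ 3.415e+6 - 1.946e+6*I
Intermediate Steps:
n = -74 (n = -7 - 67 = -74)
Z = 3/8 (Z = (77 - 74)/8 = (1/8)*3 = 3/8 ≈ 0.37500)
f(G) = -257*G**(5/2)/2 (f(G) = -514*G**2*sqrt(G)/4 = -257*G**(5/2)/2)
Y(P, w) = 8*(3/8 + P)*(w + 464/w) (Y(P, w) = 8*((P + 3/8)*(w + 464/w)) = 8*((3/8 + P)*(w + 464/w)) = 8*(3/8 + P)*(w + 464/w))
f(-47) - Y(694, -614) = -567713*I*sqrt(47)/2 - (1392 + 3712*694 + (-614)**2*(3 + 8*694))/(-614) = -567713*I*sqrt(47)/2 - (-1)*(1392 + 2576128 + 376996*(3 + 5552))/614 = -567713*I*sqrt(47)/2 - (-1)*(1392 + 2576128 + 376996*5555)/614 = -567713*I*sqrt(47)/2 - (-1)*(1392 + 2576128 + 2094212780)/614 = -567713*I*sqrt(47)/2 - (-1)*2096790300/614 = -567713*I*sqrt(47)/2 - 1*(-1048395150/307) = -567713*I*sqrt(47)/2 + 1048395150/307 = 1048395150/307 - 567713*I*sqrt(47)/2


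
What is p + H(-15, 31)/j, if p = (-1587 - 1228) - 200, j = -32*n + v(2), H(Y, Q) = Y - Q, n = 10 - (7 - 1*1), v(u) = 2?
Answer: -189922/63 ≈ -3014.6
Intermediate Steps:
n = 4 (n = 10 - (7 - 1) = 10 - 1*6 = 10 - 6 = 4)
j = -126 (j = -32*4 + 2 = -128 + 2 = -126)
p = -3015 (p = -2815 - 200 = -3015)
p + H(-15, 31)/j = -3015 + (-15 - 1*31)/(-126) = -3015 + (-15 - 31)*(-1/126) = -3015 - 46*(-1/126) = -3015 + 23/63 = -189922/63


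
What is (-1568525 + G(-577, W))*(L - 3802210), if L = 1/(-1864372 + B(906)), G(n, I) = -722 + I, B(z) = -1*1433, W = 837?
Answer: 2225317332709575782/373161 ≈ 5.9634e+12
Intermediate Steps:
B(z) = -1433
L = -1/1865805 (L = 1/(-1864372 - 1433) = 1/(-1865805) = -1/1865805 ≈ -5.3596e-7)
(-1568525 + G(-577, W))*(L - 3802210) = (-1568525 + (-722 + 837))*(-1/1865805 - 3802210) = (-1568525 + 115)*(-7094182429051/1865805) = -1568410*(-7094182429051/1865805) = 2225317332709575782/373161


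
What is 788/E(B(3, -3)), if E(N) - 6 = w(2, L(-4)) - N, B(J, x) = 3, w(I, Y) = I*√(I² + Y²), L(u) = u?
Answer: -2364/71 + 3152*√5/71 ≈ 65.973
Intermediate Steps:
E(N) = 6 - N + 4*√5 (E(N) = 6 + (2*√(2² + (-4)²) - N) = 6 + (2*√(4 + 16) - N) = 6 + (2*√20 - N) = 6 + (2*(2*√5) - N) = 6 + (4*√5 - N) = 6 + (-N + 4*√5) = 6 - N + 4*√5)
788/E(B(3, -3)) = 788/(6 - 1*3 + 4*√5) = 788/(6 - 3 + 4*√5) = 788/(3 + 4*√5)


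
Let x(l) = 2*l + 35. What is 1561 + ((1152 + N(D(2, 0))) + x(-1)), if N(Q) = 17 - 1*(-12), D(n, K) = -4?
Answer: 2775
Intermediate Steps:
N(Q) = 29 (N(Q) = 17 + 12 = 29)
x(l) = 35 + 2*l
1561 + ((1152 + N(D(2, 0))) + x(-1)) = 1561 + ((1152 + 29) + (35 + 2*(-1))) = 1561 + (1181 + (35 - 2)) = 1561 + (1181 + 33) = 1561 + 1214 = 2775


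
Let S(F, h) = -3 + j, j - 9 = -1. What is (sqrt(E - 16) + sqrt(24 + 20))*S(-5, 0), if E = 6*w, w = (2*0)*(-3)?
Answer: 10*sqrt(11) + 20*I ≈ 33.166 + 20.0*I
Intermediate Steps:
j = 8 (j = 9 - 1 = 8)
S(F, h) = 5 (S(F, h) = -3 + 8 = 5)
w = 0 (w = 0*(-3) = 0)
E = 0 (E = 6*0 = 0)
(sqrt(E - 16) + sqrt(24 + 20))*S(-5, 0) = (sqrt(0 - 16) + sqrt(24 + 20))*5 = (sqrt(-16) + sqrt(44))*5 = (4*I + 2*sqrt(11))*5 = (2*sqrt(11) + 4*I)*5 = 10*sqrt(11) + 20*I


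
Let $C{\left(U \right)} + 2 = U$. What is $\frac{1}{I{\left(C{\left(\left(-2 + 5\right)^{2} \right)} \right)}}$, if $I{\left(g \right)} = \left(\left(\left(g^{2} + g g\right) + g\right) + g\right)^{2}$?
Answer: $\frac{1}{12544} \approx 7.9719 \cdot 10^{-5}$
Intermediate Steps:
$C{\left(U \right)} = -2 + U$
$I{\left(g \right)} = \left(2 g + 2 g^{2}\right)^{2}$ ($I{\left(g \right)} = \left(\left(\left(g^{2} + g^{2}\right) + g\right) + g\right)^{2} = \left(\left(2 g^{2} + g\right) + g\right)^{2} = \left(\left(g + 2 g^{2}\right) + g\right)^{2} = \left(2 g + 2 g^{2}\right)^{2}$)
$\frac{1}{I{\left(C{\left(\left(-2 + 5\right)^{2} \right)} \right)}} = \frac{1}{4 \left(-2 + \left(-2 + 5\right)^{2}\right)^{2} \left(1 - \left(2 - \left(-2 + 5\right)^{2}\right)\right)^{2}} = \frac{1}{4 \left(-2 + 3^{2}\right)^{2} \left(1 - \left(2 - 3^{2}\right)\right)^{2}} = \frac{1}{4 \left(-2 + 9\right)^{2} \left(1 + \left(-2 + 9\right)\right)^{2}} = \frac{1}{4 \cdot 7^{2} \left(1 + 7\right)^{2}} = \frac{1}{4 \cdot 49 \cdot 8^{2}} = \frac{1}{4 \cdot 49 \cdot 64} = \frac{1}{12544}$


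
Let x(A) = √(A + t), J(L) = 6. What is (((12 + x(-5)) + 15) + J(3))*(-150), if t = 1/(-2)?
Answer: -4950 - 75*I*√22 ≈ -4950.0 - 351.78*I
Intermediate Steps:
t = -½ ≈ -0.50000
x(A) = √(-½ + A) (x(A) = √(A - ½) = √(-½ + A))
(((12 + x(-5)) + 15) + J(3))*(-150) = (((12 + √(-2 + 4*(-5))/2) + 15) + 6)*(-150) = (((12 + √(-2 - 20)/2) + 15) + 6)*(-150) = (((12 + √(-22)/2) + 15) + 6)*(-150) = (((12 + (I*√22)/2) + 15) + 6)*(-150) = (((12 + I*√22/2) + 15) + 6)*(-150) = ((27 + I*√22/2) + 6)*(-150) = (33 + I*√22/2)*(-150) = -4950 - 75*I*√22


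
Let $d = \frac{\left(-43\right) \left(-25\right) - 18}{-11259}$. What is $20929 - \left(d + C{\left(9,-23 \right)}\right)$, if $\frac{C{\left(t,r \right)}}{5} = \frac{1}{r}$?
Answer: $\frac{5419791659}{258957} \approx 20929.0$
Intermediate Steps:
$C{\left(t,r \right)} = \frac{5}{r}$
$d = - \frac{1057}{11259}$ ($d = \left(1075 - 18\right) \left(- \frac{1}{11259}\right) = 1057 \left(- \frac{1}{11259}\right) = - \frac{1057}{11259} \approx -0.09388$)
$20929 - \left(d + C{\left(9,-23 \right)}\right) = 20929 - \left(- \frac{1057}{11259} + \frac{5}{-23}\right) = 20929 - \left(- \frac{1057}{11259} + 5 \left(- \frac{1}{23}\right)\right) = 20929 - \left(- \frac{1057}{11259} - \frac{5}{23}\right) = 20929 - - \frac{80606}{258957} = 20929 + \frac{80606}{258957} = \frac{5419791659}{258957}$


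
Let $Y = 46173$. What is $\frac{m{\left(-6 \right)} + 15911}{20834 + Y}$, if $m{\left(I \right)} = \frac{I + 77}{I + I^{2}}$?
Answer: $\frac{477401}{2010210} \approx 0.23749$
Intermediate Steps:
$m{\left(I \right)} = \frac{77 + I}{I + I^{2}}$
$\frac{m{\left(-6 \right)} + 15911}{20834 + Y} = \frac{\frac{77 - 6}{\left(-6\right) \left(1 - 6\right)} + 15911}{20834 + 46173} = \frac{\left(- \frac{1}{6}\right) \frac{1}{-5} \cdot 71 + 15911}{67007} = \left(\left(- \frac{1}{6}\right) \left(- \frac{1}{5}\right) 71 + 15911\right) \frac{1}{67007} = \left(\frac{71}{30} + 15911\right) \frac{1}{67007} = \frac{477401}{30} \cdot \frac{1}{67007} = \frac{477401}{2010210}$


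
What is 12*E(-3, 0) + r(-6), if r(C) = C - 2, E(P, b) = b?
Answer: -8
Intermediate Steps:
r(C) = -2 + C
12*E(-3, 0) + r(-6) = 12*0 + (-2 - 6) = 0 - 8 = -8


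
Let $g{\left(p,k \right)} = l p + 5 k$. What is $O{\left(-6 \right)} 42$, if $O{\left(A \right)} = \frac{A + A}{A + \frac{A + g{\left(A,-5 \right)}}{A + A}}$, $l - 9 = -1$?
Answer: $-864$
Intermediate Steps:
$l = 8$ ($l = 9 - 1 = 8$)
$g{\left(p,k \right)} = 5 k + 8 p$ ($g{\left(p,k \right)} = 8 p + 5 k = 5 k + 8 p$)
$O{\left(A \right)} = \frac{2 A}{A + \frac{-25 + 9 A}{2 A}}$ ($O{\left(A \right)} = \frac{A + A}{A + \frac{A + \left(5 \left(-5\right) + 8 A\right)}{A + A}} = \frac{2 A}{A + \frac{A + \left(-25 + 8 A\right)}{2 A}} = \frac{2 A}{A + \left(-25 + 9 A\right) \frac{1}{2 A}} = \frac{2 A}{A + \frac{-25 + 9 A}{2 A}}$)
$O{\left(-6 \right)} 42 = \frac{4 \left(-6\right)^{2}}{-25 + 2 \left(-6\right)^{2} + 9 \left(-6\right)} 42 = 4 \cdot 36 \frac{1}{-25 + 2 \cdot 36 - 54} \cdot 42 = 4 \cdot 36 \frac{1}{-25 + 72 - 54} \cdot 42 = 4 \cdot 36 \frac{1}{-7} \cdot 42 = 4 \cdot 36 \left(- \frac{1}{7}\right) 42 = \left(- \frac{144}{7}\right) 42 = -864$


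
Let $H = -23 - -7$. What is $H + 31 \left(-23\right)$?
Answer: $-729$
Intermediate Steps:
$H = -16$ ($H = -23 + 7 = -16$)
$H + 31 \left(-23\right) = -16 + 31 \left(-23\right) = -16 - 713 = -729$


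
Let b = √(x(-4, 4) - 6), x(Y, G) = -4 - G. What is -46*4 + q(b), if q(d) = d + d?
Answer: -184 + 2*I*√14 ≈ -184.0 + 7.4833*I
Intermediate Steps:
b = I*√14 (b = √((-4 - 1*4) - 6) = √((-4 - 4) - 6) = √(-8 - 6) = √(-14) = I*√14 ≈ 3.7417*I)
q(d) = 2*d
-46*4 + q(b) = -46*4 + 2*(I*√14) = -184 + 2*I*√14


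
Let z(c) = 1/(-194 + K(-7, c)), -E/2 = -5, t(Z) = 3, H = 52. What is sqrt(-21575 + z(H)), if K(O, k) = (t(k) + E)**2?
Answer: 4*I*sqrt(33711)/5 ≈ 146.88*I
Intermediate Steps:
E = 10 (E = -2*(-5) = 10)
K(O, k) = 169 (K(O, k) = (3 + 10)**2 = 13**2 = 169)
z(c) = -1/25 (z(c) = 1/(-194 + 169) = 1/(-25) = -1/25)
sqrt(-21575 + z(H)) = sqrt(-21575 - 1/25) = sqrt(-539376/25) = 4*I*sqrt(33711)/5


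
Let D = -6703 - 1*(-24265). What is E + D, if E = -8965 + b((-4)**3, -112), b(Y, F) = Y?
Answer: 8533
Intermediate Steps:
D = 17562 (D = -6703 + 24265 = 17562)
E = -9029 (E = -8965 + (-4)**3 = -8965 - 64 = -9029)
E + D = -9029 + 17562 = 8533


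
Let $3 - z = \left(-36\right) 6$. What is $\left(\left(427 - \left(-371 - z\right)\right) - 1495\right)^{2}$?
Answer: $228484$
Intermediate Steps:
$z = 219$ ($z = 3 - \left(-36\right) 6 = 3 - -216 = 3 + 216 = 219$)
$\left(\left(427 - \left(-371 - z\right)\right) - 1495\right)^{2} = \left(\left(427 - \left(-371 - 219\right)\right) - 1495\right)^{2} = \left(\left(427 - -590\right) - 1495\right)^{2} = \left(\left(427 + 590\right) - 1495\right)^{2} = \left(1017 - 1495\right)^{2} = \left(-478\right)^{2} = 228484$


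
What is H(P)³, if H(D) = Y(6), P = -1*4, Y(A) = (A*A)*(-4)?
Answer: -2985984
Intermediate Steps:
Y(A) = -4*A² (Y(A) = A²*(-4) = -4*A²)
P = -4
H(D) = -144 (H(D) = -4*6² = -4*36 = -144)
H(P)³ = (-144)³ = -2985984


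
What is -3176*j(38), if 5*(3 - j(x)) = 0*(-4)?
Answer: -9528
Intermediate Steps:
j(x) = 3 (j(x) = 3 - 0*(-4) = 3 - ⅕*0 = 3 + 0 = 3)
-3176*j(38) = -3176*3 = -9528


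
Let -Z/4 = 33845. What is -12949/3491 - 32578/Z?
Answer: -117093273/33757970 ≈ -3.4686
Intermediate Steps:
Z = -135380 (Z = -4*33845 = -135380)
-12949/3491 - 32578/Z = -12949/3491 - 32578/(-135380) = -12949*1/3491 - 32578*(-1/135380) = -12949/3491 + 2327/9670 = -117093273/33757970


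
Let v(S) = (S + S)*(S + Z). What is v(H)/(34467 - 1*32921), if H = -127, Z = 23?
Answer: 13208/773 ≈ 17.087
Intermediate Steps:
v(S) = 2*S*(23 + S) (v(S) = (S + S)*(S + 23) = (2*S)*(23 + S) = 2*S*(23 + S))
v(H)/(34467 - 1*32921) = (2*(-127)*(23 - 127))/(34467 - 1*32921) = (2*(-127)*(-104))/(34467 - 32921) = 26416/1546 = 26416*(1/1546) = 13208/773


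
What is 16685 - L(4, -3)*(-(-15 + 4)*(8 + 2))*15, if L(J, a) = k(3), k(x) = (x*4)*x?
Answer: -42715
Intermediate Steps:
k(x) = 4*x² (k(x) = (4*x)*x = 4*x²)
L(J, a) = 36 (L(J, a) = 4*3² = 4*9 = 36)
16685 - L(4, -3)*(-(-15 + 4)*(8 + 2))*15 = 16685 - 36*(-(-15 + 4)*(8 + 2))*15 = 16685 - 36*(-(-11)*10)*15 = 16685 - 36*(-1*(-110))*15 = 16685 - 36*110*15 = 16685 - 3960*15 = 16685 - 1*59400 = 16685 - 59400 = -42715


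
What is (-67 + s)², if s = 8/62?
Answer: 4297329/961 ≈ 4471.7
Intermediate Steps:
s = 4/31 (s = 8*(1/62) = 4/31 ≈ 0.12903)
(-67 + s)² = (-67 + 4/31)² = (-2073/31)² = 4297329/961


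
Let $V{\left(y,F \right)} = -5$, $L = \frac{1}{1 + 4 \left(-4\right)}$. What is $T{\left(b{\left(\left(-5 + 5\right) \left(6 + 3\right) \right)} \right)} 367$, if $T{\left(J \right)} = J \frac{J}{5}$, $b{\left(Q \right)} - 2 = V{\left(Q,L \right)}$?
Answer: $\frac{3303}{5} \approx 660.6$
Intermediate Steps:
$L = - \frac{1}{15}$ ($L = \frac{1}{1 - 16} = \frac{1}{-15} = - \frac{1}{15} \approx -0.066667$)
$b{\left(Q \right)} = -3$ ($b{\left(Q \right)} = 2 - 5 = -3$)
$T{\left(J \right)} = \frac{J^{2}}{5}$ ($T{\left(J \right)} = J J \frac{1}{5} = J \frac{J}{5} = \frac{J^{2}}{5}$)
$T{\left(b{\left(\left(-5 + 5\right) \left(6 + 3\right) \right)} \right)} 367 = \frac{\left(-3\right)^{2}}{5} \cdot 367 = \frac{1}{5} \cdot 9 \cdot 367 = \frac{9}{5} \cdot 367 = \frac{3303}{5}$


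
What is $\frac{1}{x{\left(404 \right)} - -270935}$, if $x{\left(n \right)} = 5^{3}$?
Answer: $\frac{1}{271060} \approx 3.6892 \cdot 10^{-6}$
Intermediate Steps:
$x{\left(n \right)} = 125$
$\frac{1}{x{\left(404 \right)} - -270935} = \frac{1}{125 - -270935} = \frac{1}{125 + 270935} = \frac{1}{271060}$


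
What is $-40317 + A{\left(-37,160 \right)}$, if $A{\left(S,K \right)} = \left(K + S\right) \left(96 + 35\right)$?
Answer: $-24204$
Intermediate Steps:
$A{\left(S,K \right)} = 131 K + 131 S$ ($A{\left(S,K \right)} = \left(K + S\right) 131 = 131 K + 131 S$)
$-40317 + A{\left(-37,160 \right)} = -40317 + \left(131 \cdot 160 + 131 \left(-37\right)\right) = -40317 + \left(20960 - 4847\right) = -40317 + 16113 = -24204$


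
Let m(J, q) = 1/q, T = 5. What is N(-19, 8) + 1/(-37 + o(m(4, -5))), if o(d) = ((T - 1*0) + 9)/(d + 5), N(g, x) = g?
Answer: -7783/409 ≈ -19.029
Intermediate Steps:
o(d) = 14/(5 + d) (o(d) = ((5 - 1*0) + 9)/(d + 5) = ((5 + 0) + 9)/(5 + d) = (5 + 9)/(5 + d) = 14/(5 + d))
N(-19, 8) + 1/(-37 + o(m(4, -5))) = -19 + 1/(-37 + 14/(5 + 1/(-5))) = -19 + 1/(-37 + 14/(5 - 1/5)) = -19 + 1/(-37 + 14/(24/5)) = -19 + 1/(-37 + 14*(5/24)) = -19 + 1/(-37 + 35/12) = -19 + 1/(-409/12) = -19 - 12/409 = -7783/409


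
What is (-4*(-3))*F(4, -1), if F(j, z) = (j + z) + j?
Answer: 84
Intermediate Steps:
F(j, z) = z + 2*j
(-4*(-3))*F(4, -1) = (-4*(-3))*(-1 + 2*4) = 12*(-1 + 8) = 12*7 = 84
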